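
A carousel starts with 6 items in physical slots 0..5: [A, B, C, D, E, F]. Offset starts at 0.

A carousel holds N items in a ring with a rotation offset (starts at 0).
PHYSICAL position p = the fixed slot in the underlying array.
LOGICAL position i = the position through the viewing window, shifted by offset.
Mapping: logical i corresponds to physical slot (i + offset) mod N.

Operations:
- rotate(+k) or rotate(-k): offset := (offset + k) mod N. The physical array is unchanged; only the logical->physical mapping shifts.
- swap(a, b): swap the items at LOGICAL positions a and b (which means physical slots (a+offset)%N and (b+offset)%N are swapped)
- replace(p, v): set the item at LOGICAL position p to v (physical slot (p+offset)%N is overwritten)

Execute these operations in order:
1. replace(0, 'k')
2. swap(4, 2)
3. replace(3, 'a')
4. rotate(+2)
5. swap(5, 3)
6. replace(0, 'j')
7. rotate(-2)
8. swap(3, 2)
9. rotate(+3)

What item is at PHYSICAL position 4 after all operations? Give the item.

After op 1 (replace(0, 'k')): offset=0, physical=[k,B,C,D,E,F], logical=[k,B,C,D,E,F]
After op 2 (swap(4, 2)): offset=0, physical=[k,B,E,D,C,F], logical=[k,B,E,D,C,F]
After op 3 (replace(3, 'a')): offset=0, physical=[k,B,E,a,C,F], logical=[k,B,E,a,C,F]
After op 4 (rotate(+2)): offset=2, physical=[k,B,E,a,C,F], logical=[E,a,C,F,k,B]
After op 5 (swap(5, 3)): offset=2, physical=[k,F,E,a,C,B], logical=[E,a,C,B,k,F]
After op 6 (replace(0, 'j')): offset=2, physical=[k,F,j,a,C,B], logical=[j,a,C,B,k,F]
After op 7 (rotate(-2)): offset=0, physical=[k,F,j,a,C,B], logical=[k,F,j,a,C,B]
After op 8 (swap(3, 2)): offset=0, physical=[k,F,a,j,C,B], logical=[k,F,a,j,C,B]
After op 9 (rotate(+3)): offset=3, physical=[k,F,a,j,C,B], logical=[j,C,B,k,F,a]

Answer: C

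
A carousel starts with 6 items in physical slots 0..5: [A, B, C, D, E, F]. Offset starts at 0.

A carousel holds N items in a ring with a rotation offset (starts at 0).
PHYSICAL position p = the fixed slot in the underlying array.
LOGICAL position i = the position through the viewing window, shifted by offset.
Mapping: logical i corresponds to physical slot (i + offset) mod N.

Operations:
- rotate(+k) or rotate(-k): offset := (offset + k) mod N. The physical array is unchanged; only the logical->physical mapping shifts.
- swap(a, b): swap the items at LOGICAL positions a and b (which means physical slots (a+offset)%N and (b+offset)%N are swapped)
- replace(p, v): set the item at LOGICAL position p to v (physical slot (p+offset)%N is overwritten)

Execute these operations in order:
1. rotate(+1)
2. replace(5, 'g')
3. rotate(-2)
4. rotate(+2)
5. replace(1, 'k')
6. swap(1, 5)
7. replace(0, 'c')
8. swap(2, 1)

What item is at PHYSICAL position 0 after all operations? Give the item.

Answer: k

Derivation:
After op 1 (rotate(+1)): offset=1, physical=[A,B,C,D,E,F], logical=[B,C,D,E,F,A]
After op 2 (replace(5, 'g')): offset=1, physical=[g,B,C,D,E,F], logical=[B,C,D,E,F,g]
After op 3 (rotate(-2)): offset=5, physical=[g,B,C,D,E,F], logical=[F,g,B,C,D,E]
After op 4 (rotate(+2)): offset=1, physical=[g,B,C,D,E,F], logical=[B,C,D,E,F,g]
After op 5 (replace(1, 'k')): offset=1, physical=[g,B,k,D,E,F], logical=[B,k,D,E,F,g]
After op 6 (swap(1, 5)): offset=1, physical=[k,B,g,D,E,F], logical=[B,g,D,E,F,k]
After op 7 (replace(0, 'c')): offset=1, physical=[k,c,g,D,E,F], logical=[c,g,D,E,F,k]
After op 8 (swap(2, 1)): offset=1, physical=[k,c,D,g,E,F], logical=[c,D,g,E,F,k]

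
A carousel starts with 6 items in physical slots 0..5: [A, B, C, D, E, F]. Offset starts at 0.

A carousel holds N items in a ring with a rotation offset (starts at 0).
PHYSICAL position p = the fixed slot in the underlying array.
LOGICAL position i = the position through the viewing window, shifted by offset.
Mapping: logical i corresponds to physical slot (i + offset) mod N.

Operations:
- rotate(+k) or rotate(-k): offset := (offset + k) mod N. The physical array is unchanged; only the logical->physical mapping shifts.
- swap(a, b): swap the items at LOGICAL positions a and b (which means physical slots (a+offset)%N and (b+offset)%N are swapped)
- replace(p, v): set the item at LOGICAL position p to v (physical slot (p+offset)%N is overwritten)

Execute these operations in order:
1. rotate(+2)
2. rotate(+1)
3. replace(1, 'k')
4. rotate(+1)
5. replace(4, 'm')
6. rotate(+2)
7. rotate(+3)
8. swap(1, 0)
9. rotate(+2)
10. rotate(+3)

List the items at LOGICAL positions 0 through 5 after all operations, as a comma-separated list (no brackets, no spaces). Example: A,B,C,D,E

Answer: m,k,D,F,A,B

Derivation:
After op 1 (rotate(+2)): offset=2, physical=[A,B,C,D,E,F], logical=[C,D,E,F,A,B]
After op 2 (rotate(+1)): offset=3, physical=[A,B,C,D,E,F], logical=[D,E,F,A,B,C]
After op 3 (replace(1, 'k')): offset=3, physical=[A,B,C,D,k,F], logical=[D,k,F,A,B,C]
After op 4 (rotate(+1)): offset=4, physical=[A,B,C,D,k,F], logical=[k,F,A,B,C,D]
After op 5 (replace(4, 'm')): offset=4, physical=[A,B,m,D,k,F], logical=[k,F,A,B,m,D]
After op 6 (rotate(+2)): offset=0, physical=[A,B,m,D,k,F], logical=[A,B,m,D,k,F]
After op 7 (rotate(+3)): offset=3, physical=[A,B,m,D,k,F], logical=[D,k,F,A,B,m]
After op 8 (swap(1, 0)): offset=3, physical=[A,B,m,k,D,F], logical=[k,D,F,A,B,m]
After op 9 (rotate(+2)): offset=5, physical=[A,B,m,k,D,F], logical=[F,A,B,m,k,D]
After op 10 (rotate(+3)): offset=2, physical=[A,B,m,k,D,F], logical=[m,k,D,F,A,B]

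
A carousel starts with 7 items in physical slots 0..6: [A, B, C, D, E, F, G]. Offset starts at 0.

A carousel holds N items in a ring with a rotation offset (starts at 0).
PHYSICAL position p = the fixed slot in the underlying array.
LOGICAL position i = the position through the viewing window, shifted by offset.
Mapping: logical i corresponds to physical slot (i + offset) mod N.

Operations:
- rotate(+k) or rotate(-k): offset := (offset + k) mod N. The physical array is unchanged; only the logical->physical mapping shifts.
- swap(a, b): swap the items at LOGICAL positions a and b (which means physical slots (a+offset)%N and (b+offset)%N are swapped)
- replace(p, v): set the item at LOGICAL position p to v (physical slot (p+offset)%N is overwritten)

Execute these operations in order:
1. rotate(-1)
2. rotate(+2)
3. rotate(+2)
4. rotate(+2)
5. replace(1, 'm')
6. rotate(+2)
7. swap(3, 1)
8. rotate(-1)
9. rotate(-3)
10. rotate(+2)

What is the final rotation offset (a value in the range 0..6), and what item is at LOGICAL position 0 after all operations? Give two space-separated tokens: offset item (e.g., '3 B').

After op 1 (rotate(-1)): offset=6, physical=[A,B,C,D,E,F,G], logical=[G,A,B,C,D,E,F]
After op 2 (rotate(+2)): offset=1, physical=[A,B,C,D,E,F,G], logical=[B,C,D,E,F,G,A]
After op 3 (rotate(+2)): offset=3, physical=[A,B,C,D,E,F,G], logical=[D,E,F,G,A,B,C]
After op 4 (rotate(+2)): offset=5, physical=[A,B,C,D,E,F,G], logical=[F,G,A,B,C,D,E]
After op 5 (replace(1, 'm')): offset=5, physical=[A,B,C,D,E,F,m], logical=[F,m,A,B,C,D,E]
After op 6 (rotate(+2)): offset=0, physical=[A,B,C,D,E,F,m], logical=[A,B,C,D,E,F,m]
After op 7 (swap(3, 1)): offset=0, physical=[A,D,C,B,E,F,m], logical=[A,D,C,B,E,F,m]
After op 8 (rotate(-1)): offset=6, physical=[A,D,C,B,E,F,m], logical=[m,A,D,C,B,E,F]
After op 9 (rotate(-3)): offset=3, physical=[A,D,C,B,E,F,m], logical=[B,E,F,m,A,D,C]
After op 10 (rotate(+2)): offset=5, physical=[A,D,C,B,E,F,m], logical=[F,m,A,D,C,B,E]

Answer: 5 F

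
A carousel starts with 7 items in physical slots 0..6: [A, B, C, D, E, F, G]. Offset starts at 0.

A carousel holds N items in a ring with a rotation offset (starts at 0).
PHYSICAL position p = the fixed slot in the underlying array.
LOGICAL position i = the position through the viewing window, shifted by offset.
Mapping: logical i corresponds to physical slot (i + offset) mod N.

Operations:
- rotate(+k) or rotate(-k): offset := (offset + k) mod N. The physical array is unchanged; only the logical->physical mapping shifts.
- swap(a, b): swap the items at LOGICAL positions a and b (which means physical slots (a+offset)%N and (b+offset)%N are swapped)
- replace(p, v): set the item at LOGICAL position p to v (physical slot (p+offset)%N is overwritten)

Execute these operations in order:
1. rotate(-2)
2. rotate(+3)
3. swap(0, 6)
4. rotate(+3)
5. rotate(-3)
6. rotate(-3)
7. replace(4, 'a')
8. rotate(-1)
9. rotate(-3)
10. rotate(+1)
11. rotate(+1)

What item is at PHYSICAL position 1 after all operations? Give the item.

Answer: A

Derivation:
After op 1 (rotate(-2)): offset=5, physical=[A,B,C,D,E,F,G], logical=[F,G,A,B,C,D,E]
After op 2 (rotate(+3)): offset=1, physical=[A,B,C,D,E,F,G], logical=[B,C,D,E,F,G,A]
After op 3 (swap(0, 6)): offset=1, physical=[B,A,C,D,E,F,G], logical=[A,C,D,E,F,G,B]
After op 4 (rotate(+3)): offset=4, physical=[B,A,C,D,E,F,G], logical=[E,F,G,B,A,C,D]
After op 5 (rotate(-3)): offset=1, physical=[B,A,C,D,E,F,G], logical=[A,C,D,E,F,G,B]
After op 6 (rotate(-3)): offset=5, physical=[B,A,C,D,E,F,G], logical=[F,G,B,A,C,D,E]
After op 7 (replace(4, 'a')): offset=5, physical=[B,A,a,D,E,F,G], logical=[F,G,B,A,a,D,E]
After op 8 (rotate(-1)): offset=4, physical=[B,A,a,D,E,F,G], logical=[E,F,G,B,A,a,D]
After op 9 (rotate(-3)): offset=1, physical=[B,A,a,D,E,F,G], logical=[A,a,D,E,F,G,B]
After op 10 (rotate(+1)): offset=2, physical=[B,A,a,D,E,F,G], logical=[a,D,E,F,G,B,A]
After op 11 (rotate(+1)): offset=3, physical=[B,A,a,D,E,F,G], logical=[D,E,F,G,B,A,a]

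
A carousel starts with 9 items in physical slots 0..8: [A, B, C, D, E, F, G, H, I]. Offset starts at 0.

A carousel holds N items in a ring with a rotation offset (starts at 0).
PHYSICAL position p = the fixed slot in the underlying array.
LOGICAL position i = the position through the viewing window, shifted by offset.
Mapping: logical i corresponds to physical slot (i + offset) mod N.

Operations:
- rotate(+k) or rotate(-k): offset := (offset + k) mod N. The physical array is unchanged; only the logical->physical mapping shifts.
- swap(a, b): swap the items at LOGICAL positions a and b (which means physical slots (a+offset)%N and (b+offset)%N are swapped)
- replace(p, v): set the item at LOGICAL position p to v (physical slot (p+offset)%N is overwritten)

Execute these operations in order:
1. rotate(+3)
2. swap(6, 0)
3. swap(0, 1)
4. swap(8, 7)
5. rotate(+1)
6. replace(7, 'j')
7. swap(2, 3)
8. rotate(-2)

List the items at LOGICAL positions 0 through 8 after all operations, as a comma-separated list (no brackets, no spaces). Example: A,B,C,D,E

After op 1 (rotate(+3)): offset=3, physical=[A,B,C,D,E,F,G,H,I], logical=[D,E,F,G,H,I,A,B,C]
After op 2 (swap(6, 0)): offset=3, physical=[D,B,C,A,E,F,G,H,I], logical=[A,E,F,G,H,I,D,B,C]
After op 3 (swap(0, 1)): offset=3, physical=[D,B,C,E,A,F,G,H,I], logical=[E,A,F,G,H,I,D,B,C]
After op 4 (swap(8, 7)): offset=3, physical=[D,C,B,E,A,F,G,H,I], logical=[E,A,F,G,H,I,D,C,B]
After op 5 (rotate(+1)): offset=4, physical=[D,C,B,E,A,F,G,H,I], logical=[A,F,G,H,I,D,C,B,E]
After op 6 (replace(7, 'j')): offset=4, physical=[D,C,j,E,A,F,G,H,I], logical=[A,F,G,H,I,D,C,j,E]
After op 7 (swap(2, 3)): offset=4, physical=[D,C,j,E,A,F,H,G,I], logical=[A,F,H,G,I,D,C,j,E]
After op 8 (rotate(-2)): offset=2, physical=[D,C,j,E,A,F,H,G,I], logical=[j,E,A,F,H,G,I,D,C]

Answer: j,E,A,F,H,G,I,D,C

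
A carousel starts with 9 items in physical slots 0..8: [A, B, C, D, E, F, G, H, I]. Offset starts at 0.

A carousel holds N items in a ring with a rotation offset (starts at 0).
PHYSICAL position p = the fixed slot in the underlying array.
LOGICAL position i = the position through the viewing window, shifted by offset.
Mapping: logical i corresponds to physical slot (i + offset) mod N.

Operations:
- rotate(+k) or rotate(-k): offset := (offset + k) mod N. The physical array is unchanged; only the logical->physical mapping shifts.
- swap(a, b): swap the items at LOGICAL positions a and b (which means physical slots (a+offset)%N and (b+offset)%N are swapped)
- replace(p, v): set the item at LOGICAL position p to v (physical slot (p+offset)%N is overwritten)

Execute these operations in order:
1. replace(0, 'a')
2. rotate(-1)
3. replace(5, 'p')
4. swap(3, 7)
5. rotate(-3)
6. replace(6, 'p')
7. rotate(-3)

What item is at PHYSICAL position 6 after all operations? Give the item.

Answer: C

Derivation:
After op 1 (replace(0, 'a')): offset=0, physical=[a,B,C,D,E,F,G,H,I], logical=[a,B,C,D,E,F,G,H,I]
After op 2 (rotate(-1)): offset=8, physical=[a,B,C,D,E,F,G,H,I], logical=[I,a,B,C,D,E,F,G,H]
After op 3 (replace(5, 'p')): offset=8, physical=[a,B,C,D,p,F,G,H,I], logical=[I,a,B,C,D,p,F,G,H]
After op 4 (swap(3, 7)): offset=8, physical=[a,B,G,D,p,F,C,H,I], logical=[I,a,B,G,D,p,F,C,H]
After op 5 (rotate(-3)): offset=5, physical=[a,B,G,D,p,F,C,H,I], logical=[F,C,H,I,a,B,G,D,p]
After op 6 (replace(6, 'p')): offset=5, physical=[a,B,p,D,p,F,C,H,I], logical=[F,C,H,I,a,B,p,D,p]
After op 7 (rotate(-3)): offset=2, physical=[a,B,p,D,p,F,C,H,I], logical=[p,D,p,F,C,H,I,a,B]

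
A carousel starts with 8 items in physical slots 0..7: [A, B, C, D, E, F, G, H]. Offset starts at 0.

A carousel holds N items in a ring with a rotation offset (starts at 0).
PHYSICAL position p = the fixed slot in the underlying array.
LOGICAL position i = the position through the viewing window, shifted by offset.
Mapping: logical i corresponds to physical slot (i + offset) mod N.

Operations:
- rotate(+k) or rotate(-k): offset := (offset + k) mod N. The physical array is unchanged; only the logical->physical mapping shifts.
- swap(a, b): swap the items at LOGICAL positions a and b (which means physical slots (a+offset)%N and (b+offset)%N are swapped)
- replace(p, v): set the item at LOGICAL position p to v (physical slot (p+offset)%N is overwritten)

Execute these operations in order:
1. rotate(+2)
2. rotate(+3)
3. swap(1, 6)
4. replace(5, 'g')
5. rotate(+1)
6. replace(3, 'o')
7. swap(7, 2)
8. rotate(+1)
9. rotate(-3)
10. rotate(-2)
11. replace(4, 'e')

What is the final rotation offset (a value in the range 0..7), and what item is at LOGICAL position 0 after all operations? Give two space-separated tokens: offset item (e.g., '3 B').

After op 1 (rotate(+2)): offset=2, physical=[A,B,C,D,E,F,G,H], logical=[C,D,E,F,G,H,A,B]
After op 2 (rotate(+3)): offset=5, physical=[A,B,C,D,E,F,G,H], logical=[F,G,H,A,B,C,D,E]
After op 3 (swap(1, 6)): offset=5, physical=[A,B,C,G,E,F,D,H], logical=[F,D,H,A,B,C,G,E]
After op 4 (replace(5, 'g')): offset=5, physical=[A,B,g,G,E,F,D,H], logical=[F,D,H,A,B,g,G,E]
After op 5 (rotate(+1)): offset=6, physical=[A,B,g,G,E,F,D,H], logical=[D,H,A,B,g,G,E,F]
After op 6 (replace(3, 'o')): offset=6, physical=[A,o,g,G,E,F,D,H], logical=[D,H,A,o,g,G,E,F]
After op 7 (swap(7, 2)): offset=6, physical=[F,o,g,G,E,A,D,H], logical=[D,H,F,o,g,G,E,A]
After op 8 (rotate(+1)): offset=7, physical=[F,o,g,G,E,A,D,H], logical=[H,F,o,g,G,E,A,D]
After op 9 (rotate(-3)): offset=4, physical=[F,o,g,G,E,A,D,H], logical=[E,A,D,H,F,o,g,G]
After op 10 (rotate(-2)): offset=2, physical=[F,o,g,G,E,A,D,H], logical=[g,G,E,A,D,H,F,o]
After op 11 (replace(4, 'e')): offset=2, physical=[F,o,g,G,E,A,e,H], logical=[g,G,E,A,e,H,F,o]

Answer: 2 g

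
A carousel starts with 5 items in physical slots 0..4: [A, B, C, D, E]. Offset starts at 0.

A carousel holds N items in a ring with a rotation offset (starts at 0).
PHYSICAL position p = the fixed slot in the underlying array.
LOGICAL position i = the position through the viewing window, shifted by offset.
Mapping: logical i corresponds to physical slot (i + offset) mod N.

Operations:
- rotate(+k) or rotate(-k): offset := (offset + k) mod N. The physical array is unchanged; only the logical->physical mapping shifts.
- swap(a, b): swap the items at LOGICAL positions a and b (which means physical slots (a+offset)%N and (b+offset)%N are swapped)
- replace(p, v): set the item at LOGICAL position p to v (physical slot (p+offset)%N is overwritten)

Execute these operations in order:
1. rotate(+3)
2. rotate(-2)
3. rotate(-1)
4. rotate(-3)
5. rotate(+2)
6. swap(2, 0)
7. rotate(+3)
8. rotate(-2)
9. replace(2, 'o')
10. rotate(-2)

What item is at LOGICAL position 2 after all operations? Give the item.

After op 1 (rotate(+3)): offset=3, physical=[A,B,C,D,E], logical=[D,E,A,B,C]
After op 2 (rotate(-2)): offset=1, physical=[A,B,C,D,E], logical=[B,C,D,E,A]
After op 3 (rotate(-1)): offset=0, physical=[A,B,C,D,E], logical=[A,B,C,D,E]
After op 4 (rotate(-3)): offset=2, physical=[A,B,C,D,E], logical=[C,D,E,A,B]
After op 5 (rotate(+2)): offset=4, physical=[A,B,C,D,E], logical=[E,A,B,C,D]
After op 6 (swap(2, 0)): offset=4, physical=[A,E,C,D,B], logical=[B,A,E,C,D]
After op 7 (rotate(+3)): offset=2, physical=[A,E,C,D,B], logical=[C,D,B,A,E]
After op 8 (rotate(-2)): offset=0, physical=[A,E,C,D,B], logical=[A,E,C,D,B]
After op 9 (replace(2, 'o')): offset=0, physical=[A,E,o,D,B], logical=[A,E,o,D,B]
After op 10 (rotate(-2)): offset=3, physical=[A,E,o,D,B], logical=[D,B,A,E,o]

Answer: A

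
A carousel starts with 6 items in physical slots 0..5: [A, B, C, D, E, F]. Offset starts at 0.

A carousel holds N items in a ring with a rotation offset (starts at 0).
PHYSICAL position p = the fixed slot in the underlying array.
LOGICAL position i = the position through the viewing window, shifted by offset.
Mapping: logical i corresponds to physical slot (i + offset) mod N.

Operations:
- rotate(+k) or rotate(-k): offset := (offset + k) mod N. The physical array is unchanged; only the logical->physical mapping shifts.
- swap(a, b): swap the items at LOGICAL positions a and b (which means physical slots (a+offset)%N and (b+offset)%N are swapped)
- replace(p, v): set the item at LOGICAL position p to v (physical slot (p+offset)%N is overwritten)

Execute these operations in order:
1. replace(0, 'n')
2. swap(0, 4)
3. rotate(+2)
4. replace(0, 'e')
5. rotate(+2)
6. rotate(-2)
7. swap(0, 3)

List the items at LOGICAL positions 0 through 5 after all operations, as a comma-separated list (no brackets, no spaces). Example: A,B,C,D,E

After op 1 (replace(0, 'n')): offset=0, physical=[n,B,C,D,E,F], logical=[n,B,C,D,E,F]
After op 2 (swap(0, 4)): offset=0, physical=[E,B,C,D,n,F], logical=[E,B,C,D,n,F]
After op 3 (rotate(+2)): offset=2, physical=[E,B,C,D,n,F], logical=[C,D,n,F,E,B]
After op 4 (replace(0, 'e')): offset=2, physical=[E,B,e,D,n,F], logical=[e,D,n,F,E,B]
After op 5 (rotate(+2)): offset=4, physical=[E,B,e,D,n,F], logical=[n,F,E,B,e,D]
After op 6 (rotate(-2)): offset=2, physical=[E,B,e,D,n,F], logical=[e,D,n,F,E,B]
After op 7 (swap(0, 3)): offset=2, physical=[E,B,F,D,n,e], logical=[F,D,n,e,E,B]

Answer: F,D,n,e,E,B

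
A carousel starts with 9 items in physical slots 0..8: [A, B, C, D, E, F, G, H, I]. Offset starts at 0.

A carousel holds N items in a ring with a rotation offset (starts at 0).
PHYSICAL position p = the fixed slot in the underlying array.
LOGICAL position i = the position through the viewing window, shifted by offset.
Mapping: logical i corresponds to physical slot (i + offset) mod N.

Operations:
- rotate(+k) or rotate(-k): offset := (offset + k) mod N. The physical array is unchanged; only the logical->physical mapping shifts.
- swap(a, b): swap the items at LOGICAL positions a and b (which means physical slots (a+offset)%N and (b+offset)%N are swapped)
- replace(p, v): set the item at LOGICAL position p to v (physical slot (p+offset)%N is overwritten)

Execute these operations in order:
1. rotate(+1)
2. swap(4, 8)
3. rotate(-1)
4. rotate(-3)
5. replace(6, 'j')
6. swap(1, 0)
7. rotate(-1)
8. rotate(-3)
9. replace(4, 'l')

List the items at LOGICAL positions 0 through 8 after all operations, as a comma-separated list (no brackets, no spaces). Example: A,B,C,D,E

After op 1 (rotate(+1)): offset=1, physical=[A,B,C,D,E,F,G,H,I], logical=[B,C,D,E,F,G,H,I,A]
After op 2 (swap(4, 8)): offset=1, physical=[F,B,C,D,E,A,G,H,I], logical=[B,C,D,E,A,G,H,I,F]
After op 3 (rotate(-1)): offset=0, physical=[F,B,C,D,E,A,G,H,I], logical=[F,B,C,D,E,A,G,H,I]
After op 4 (rotate(-3)): offset=6, physical=[F,B,C,D,E,A,G,H,I], logical=[G,H,I,F,B,C,D,E,A]
After op 5 (replace(6, 'j')): offset=6, physical=[F,B,C,j,E,A,G,H,I], logical=[G,H,I,F,B,C,j,E,A]
After op 6 (swap(1, 0)): offset=6, physical=[F,B,C,j,E,A,H,G,I], logical=[H,G,I,F,B,C,j,E,A]
After op 7 (rotate(-1)): offset=5, physical=[F,B,C,j,E,A,H,G,I], logical=[A,H,G,I,F,B,C,j,E]
After op 8 (rotate(-3)): offset=2, physical=[F,B,C,j,E,A,H,G,I], logical=[C,j,E,A,H,G,I,F,B]
After op 9 (replace(4, 'l')): offset=2, physical=[F,B,C,j,E,A,l,G,I], logical=[C,j,E,A,l,G,I,F,B]

Answer: C,j,E,A,l,G,I,F,B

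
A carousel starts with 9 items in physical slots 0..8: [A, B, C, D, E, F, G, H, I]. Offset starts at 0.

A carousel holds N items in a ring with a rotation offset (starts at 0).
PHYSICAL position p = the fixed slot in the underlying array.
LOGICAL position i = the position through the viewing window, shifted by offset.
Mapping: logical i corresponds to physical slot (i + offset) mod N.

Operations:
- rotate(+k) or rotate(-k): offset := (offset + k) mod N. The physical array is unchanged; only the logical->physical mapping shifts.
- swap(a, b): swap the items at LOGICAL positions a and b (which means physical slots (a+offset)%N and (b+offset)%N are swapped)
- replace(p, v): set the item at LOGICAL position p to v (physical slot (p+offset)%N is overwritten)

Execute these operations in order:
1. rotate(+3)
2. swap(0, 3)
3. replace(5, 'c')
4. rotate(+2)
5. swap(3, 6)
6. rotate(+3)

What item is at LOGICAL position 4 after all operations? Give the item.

Answer: G

Derivation:
After op 1 (rotate(+3)): offset=3, physical=[A,B,C,D,E,F,G,H,I], logical=[D,E,F,G,H,I,A,B,C]
After op 2 (swap(0, 3)): offset=3, physical=[A,B,C,G,E,F,D,H,I], logical=[G,E,F,D,H,I,A,B,C]
After op 3 (replace(5, 'c')): offset=3, physical=[A,B,C,G,E,F,D,H,c], logical=[G,E,F,D,H,c,A,B,C]
After op 4 (rotate(+2)): offset=5, physical=[A,B,C,G,E,F,D,H,c], logical=[F,D,H,c,A,B,C,G,E]
After op 5 (swap(3, 6)): offset=5, physical=[A,B,c,G,E,F,D,H,C], logical=[F,D,H,C,A,B,c,G,E]
After op 6 (rotate(+3)): offset=8, physical=[A,B,c,G,E,F,D,H,C], logical=[C,A,B,c,G,E,F,D,H]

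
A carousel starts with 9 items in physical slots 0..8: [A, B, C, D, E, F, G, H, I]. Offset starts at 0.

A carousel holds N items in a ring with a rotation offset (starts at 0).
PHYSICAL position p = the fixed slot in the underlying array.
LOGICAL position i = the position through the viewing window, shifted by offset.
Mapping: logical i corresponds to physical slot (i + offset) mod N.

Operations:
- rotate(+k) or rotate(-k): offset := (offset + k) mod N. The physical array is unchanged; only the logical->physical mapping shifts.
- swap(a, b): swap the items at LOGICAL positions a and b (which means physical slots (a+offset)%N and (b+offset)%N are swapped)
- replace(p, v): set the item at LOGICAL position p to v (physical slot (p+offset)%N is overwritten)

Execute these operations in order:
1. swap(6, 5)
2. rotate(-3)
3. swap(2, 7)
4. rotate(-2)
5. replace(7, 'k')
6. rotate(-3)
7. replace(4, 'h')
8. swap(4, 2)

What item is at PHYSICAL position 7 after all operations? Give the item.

After op 1 (swap(6, 5)): offset=0, physical=[A,B,C,D,E,G,F,H,I], logical=[A,B,C,D,E,G,F,H,I]
After op 2 (rotate(-3)): offset=6, physical=[A,B,C,D,E,G,F,H,I], logical=[F,H,I,A,B,C,D,E,G]
After op 3 (swap(2, 7)): offset=6, physical=[A,B,C,D,I,G,F,H,E], logical=[F,H,E,A,B,C,D,I,G]
After op 4 (rotate(-2)): offset=4, physical=[A,B,C,D,I,G,F,H,E], logical=[I,G,F,H,E,A,B,C,D]
After op 5 (replace(7, 'k')): offset=4, physical=[A,B,k,D,I,G,F,H,E], logical=[I,G,F,H,E,A,B,k,D]
After op 6 (rotate(-3)): offset=1, physical=[A,B,k,D,I,G,F,H,E], logical=[B,k,D,I,G,F,H,E,A]
After op 7 (replace(4, 'h')): offset=1, physical=[A,B,k,D,I,h,F,H,E], logical=[B,k,D,I,h,F,H,E,A]
After op 8 (swap(4, 2)): offset=1, physical=[A,B,k,h,I,D,F,H,E], logical=[B,k,h,I,D,F,H,E,A]

Answer: H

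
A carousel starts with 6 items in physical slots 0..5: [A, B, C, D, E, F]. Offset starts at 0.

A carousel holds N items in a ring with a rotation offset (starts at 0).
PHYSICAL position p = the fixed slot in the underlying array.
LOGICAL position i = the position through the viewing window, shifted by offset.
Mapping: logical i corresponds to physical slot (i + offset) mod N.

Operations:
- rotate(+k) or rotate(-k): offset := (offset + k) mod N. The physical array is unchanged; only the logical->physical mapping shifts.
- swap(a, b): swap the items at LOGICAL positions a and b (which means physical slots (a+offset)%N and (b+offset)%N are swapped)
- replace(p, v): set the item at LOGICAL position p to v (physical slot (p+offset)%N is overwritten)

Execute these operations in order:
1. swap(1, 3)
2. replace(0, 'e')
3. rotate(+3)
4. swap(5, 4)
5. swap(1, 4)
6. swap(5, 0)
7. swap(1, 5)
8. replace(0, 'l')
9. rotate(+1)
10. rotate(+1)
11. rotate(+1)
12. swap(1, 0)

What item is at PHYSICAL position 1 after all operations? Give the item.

Answer: e

Derivation:
After op 1 (swap(1, 3)): offset=0, physical=[A,D,C,B,E,F], logical=[A,D,C,B,E,F]
After op 2 (replace(0, 'e')): offset=0, physical=[e,D,C,B,E,F], logical=[e,D,C,B,E,F]
After op 3 (rotate(+3)): offset=3, physical=[e,D,C,B,E,F], logical=[B,E,F,e,D,C]
After op 4 (swap(5, 4)): offset=3, physical=[e,C,D,B,E,F], logical=[B,E,F,e,C,D]
After op 5 (swap(1, 4)): offset=3, physical=[e,E,D,B,C,F], logical=[B,C,F,e,E,D]
After op 6 (swap(5, 0)): offset=3, physical=[e,E,B,D,C,F], logical=[D,C,F,e,E,B]
After op 7 (swap(1, 5)): offset=3, physical=[e,E,C,D,B,F], logical=[D,B,F,e,E,C]
After op 8 (replace(0, 'l')): offset=3, physical=[e,E,C,l,B,F], logical=[l,B,F,e,E,C]
After op 9 (rotate(+1)): offset=4, physical=[e,E,C,l,B,F], logical=[B,F,e,E,C,l]
After op 10 (rotate(+1)): offset=5, physical=[e,E,C,l,B,F], logical=[F,e,E,C,l,B]
After op 11 (rotate(+1)): offset=0, physical=[e,E,C,l,B,F], logical=[e,E,C,l,B,F]
After op 12 (swap(1, 0)): offset=0, physical=[E,e,C,l,B,F], logical=[E,e,C,l,B,F]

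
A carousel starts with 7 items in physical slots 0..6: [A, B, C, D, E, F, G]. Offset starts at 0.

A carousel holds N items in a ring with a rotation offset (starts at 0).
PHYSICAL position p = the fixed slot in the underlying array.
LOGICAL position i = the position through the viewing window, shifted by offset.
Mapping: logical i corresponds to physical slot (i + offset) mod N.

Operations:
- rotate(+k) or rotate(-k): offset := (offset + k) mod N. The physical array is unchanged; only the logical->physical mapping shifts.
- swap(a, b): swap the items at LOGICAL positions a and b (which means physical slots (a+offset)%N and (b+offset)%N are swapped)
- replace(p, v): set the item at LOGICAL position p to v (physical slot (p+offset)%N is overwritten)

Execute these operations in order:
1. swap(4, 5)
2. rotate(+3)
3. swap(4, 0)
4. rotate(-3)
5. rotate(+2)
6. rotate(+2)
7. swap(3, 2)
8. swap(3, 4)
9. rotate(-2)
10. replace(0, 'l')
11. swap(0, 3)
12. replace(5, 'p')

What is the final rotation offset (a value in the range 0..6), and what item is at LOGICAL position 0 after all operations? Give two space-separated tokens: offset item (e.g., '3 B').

Answer: 2 E

Derivation:
After op 1 (swap(4, 5)): offset=0, physical=[A,B,C,D,F,E,G], logical=[A,B,C,D,F,E,G]
After op 2 (rotate(+3)): offset=3, physical=[A,B,C,D,F,E,G], logical=[D,F,E,G,A,B,C]
After op 3 (swap(4, 0)): offset=3, physical=[D,B,C,A,F,E,G], logical=[A,F,E,G,D,B,C]
After op 4 (rotate(-3)): offset=0, physical=[D,B,C,A,F,E,G], logical=[D,B,C,A,F,E,G]
After op 5 (rotate(+2)): offset=2, physical=[D,B,C,A,F,E,G], logical=[C,A,F,E,G,D,B]
After op 6 (rotate(+2)): offset=4, physical=[D,B,C,A,F,E,G], logical=[F,E,G,D,B,C,A]
After op 7 (swap(3, 2)): offset=4, physical=[G,B,C,A,F,E,D], logical=[F,E,D,G,B,C,A]
After op 8 (swap(3, 4)): offset=4, physical=[B,G,C,A,F,E,D], logical=[F,E,D,B,G,C,A]
After op 9 (rotate(-2)): offset=2, physical=[B,G,C,A,F,E,D], logical=[C,A,F,E,D,B,G]
After op 10 (replace(0, 'l')): offset=2, physical=[B,G,l,A,F,E,D], logical=[l,A,F,E,D,B,G]
After op 11 (swap(0, 3)): offset=2, physical=[B,G,E,A,F,l,D], logical=[E,A,F,l,D,B,G]
After op 12 (replace(5, 'p')): offset=2, physical=[p,G,E,A,F,l,D], logical=[E,A,F,l,D,p,G]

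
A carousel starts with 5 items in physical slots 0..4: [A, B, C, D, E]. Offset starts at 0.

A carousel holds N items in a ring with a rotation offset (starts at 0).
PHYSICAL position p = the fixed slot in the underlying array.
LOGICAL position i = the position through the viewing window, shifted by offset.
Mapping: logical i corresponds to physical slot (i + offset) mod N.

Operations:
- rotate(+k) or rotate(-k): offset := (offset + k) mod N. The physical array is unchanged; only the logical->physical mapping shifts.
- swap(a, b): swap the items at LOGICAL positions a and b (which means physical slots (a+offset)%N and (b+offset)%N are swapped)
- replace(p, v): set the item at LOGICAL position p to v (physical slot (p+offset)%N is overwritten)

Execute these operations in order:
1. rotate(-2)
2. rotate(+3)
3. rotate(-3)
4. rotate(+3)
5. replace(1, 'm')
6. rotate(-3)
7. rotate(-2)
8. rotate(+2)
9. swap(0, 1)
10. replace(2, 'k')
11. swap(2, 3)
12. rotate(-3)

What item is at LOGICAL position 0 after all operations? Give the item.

Answer: B

Derivation:
After op 1 (rotate(-2)): offset=3, physical=[A,B,C,D,E], logical=[D,E,A,B,C]
After op 2 (rotate(+3)): offset=1, physical=[A,B,C,D,E], logical=[B,C,D,E,A]
After op 3 (rotate(-3)): offset=3, physical=[A,B,C,D,E], logical=[D,E,A,B,C]
After op 4 (rotate(+3)): offset=1, physical=[A,B,C,D,E], logical=[B,C,D,E,A]
After op 5 (replace(1, 'm')): offset=1, physical=[A,B,m,D,E], logical=[B,m,D,E,A]
After op 6 (rotate(-3)): offset=3, physical=[A,B,m,D,E], logical=[D,E,A,B,m]
After op 7 (rotate(-2)): offset=1, physical=[A,B,m,D,E], logical=[B,m,D,E,A]
After op 8 (rotate(+2)): offset=3, physical=[A,B,m,D,E], logical=[D,E,A,B,m]
After op 9 (swap(0, 1)): offset=3, physical=[A,B,m,E,D], logical=[E,D,A,B,m]
After op 10 (replace(2, 'k')): offset=3, physical=[k,B,m,E,D], logical=[E,D,k,B,m]
After op 11 (swap(2, 3)): offset=3, physical=[B,k,m,E,D], logical=[E,D,B,k,m]
After op 12 (rotate(-3)): offset=0, physical=[B,k,m,E,D], logical=[B,k,m,E,D]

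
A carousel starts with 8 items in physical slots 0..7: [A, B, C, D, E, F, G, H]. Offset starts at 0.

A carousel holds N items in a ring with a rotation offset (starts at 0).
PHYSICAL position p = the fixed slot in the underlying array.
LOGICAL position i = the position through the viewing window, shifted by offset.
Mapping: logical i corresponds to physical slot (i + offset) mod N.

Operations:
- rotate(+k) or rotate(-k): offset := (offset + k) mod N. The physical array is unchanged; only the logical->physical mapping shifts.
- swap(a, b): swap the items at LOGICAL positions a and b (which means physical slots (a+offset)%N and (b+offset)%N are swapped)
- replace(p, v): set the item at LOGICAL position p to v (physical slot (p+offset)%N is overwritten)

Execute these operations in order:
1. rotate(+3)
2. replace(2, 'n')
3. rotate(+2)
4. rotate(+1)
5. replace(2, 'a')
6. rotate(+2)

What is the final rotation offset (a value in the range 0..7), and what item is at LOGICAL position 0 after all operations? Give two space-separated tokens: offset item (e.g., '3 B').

After op 1 (rotate(+3)): offset=3, physical=[A,B,C,D,E,F,G,H], logical=[D,E,F,G,H,A,B,C]
After op 2 (replace(2, 'n')): offset=3, physical=[A,B,C,D,E,n,G,H], logical=[D,E,n,G,H,A,B,C]
After op 3 (rotate(+2)): offset=5, physical=[A,B,C,D,E,n,G,H], logical=[n,G,H,A,B,C,D,E]
After op 4 (rotate(+1)): offset=6, physical=[A,B,C,D,E,n,G,H], logical=[G,H,A,B,C,D,E,n]
After op 5 (replace(2, 'a')): offset=6, physical=[a,B,C,D,E,n,G,H], logical=[G,H,a,B,C,D,E,n]
After op 6 (rotate(+2)): offset=0, physical=[a,B,C,D,E,n,G,H], logical=[a,B,C,D,E,n,G,H]

Answer: 0 a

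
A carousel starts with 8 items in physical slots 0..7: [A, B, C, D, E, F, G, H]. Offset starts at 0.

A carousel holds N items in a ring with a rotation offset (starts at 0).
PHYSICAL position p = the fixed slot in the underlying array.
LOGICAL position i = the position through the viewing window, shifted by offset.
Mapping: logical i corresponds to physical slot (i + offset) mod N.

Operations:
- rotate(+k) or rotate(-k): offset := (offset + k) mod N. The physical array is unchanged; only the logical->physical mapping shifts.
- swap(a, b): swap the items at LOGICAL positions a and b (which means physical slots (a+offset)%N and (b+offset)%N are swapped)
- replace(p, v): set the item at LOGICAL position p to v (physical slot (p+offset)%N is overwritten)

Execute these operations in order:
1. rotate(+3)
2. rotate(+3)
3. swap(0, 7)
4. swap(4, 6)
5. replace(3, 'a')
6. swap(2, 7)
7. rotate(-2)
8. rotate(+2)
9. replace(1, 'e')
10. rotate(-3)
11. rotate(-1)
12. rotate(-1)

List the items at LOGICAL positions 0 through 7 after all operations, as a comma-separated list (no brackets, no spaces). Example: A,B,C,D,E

Answer: a,E,D,C,A,F,e,G

Derivation:
After op 1 (rotate(+3)): offset=3, physical=[A,B,C,D,E,F,G,H], logical=[D,E,F,G,H,A,B,C]
After op 2 (rotate(+3)): offset=6, physical=[A,B,C,D,E,F,G,H], logical=[G,H,A,B,C,D,E,F]
After op 3 (swap(0, 7)): offset=6, physical=[A,B,C,D,E,G,F,H], logical=[F,H,A,B,C,D,E,G]
After op 4 (swap(4, 6)): offset=6, physical=[A,B,E,D,C,G,F,H], logical=[F,H,A,B,E,D,C,G]
After op 5 (replace(3, 'a')): offset=6, physical=[A,a,E,D,C,G,F,H], logical=[F,H,A,a,E,D,C,G]
After op 6 (swap(2, 7)): offset=6, physical=[G,a,E,D,C,A,F,H], logical=[F,H,G,a,E,D,C,A]
After op 7 (rotate(-2)): offset=4, physical=[G,a,E,D,C,A,F,H], logical=[C,A,F,H,G,a,E,D]
After op 8 (rotate(+2)): offset=6, physical=[G,a,E,D,C,A,F,H], logical=[F,H,G,a,E,D,C,A]
After op 9 (replace(1, 'e')): offset=6, physical=[G,a,E,D,C,A,F,e], logical=[F,e,G,a,E,D,C,A]
After op 10 (rotate(-3)): offset=3, physical=[G,a,E,D,C,A,F,e], logical=[D,C,A,F,e,G,a,E]
After op 11 (rotate(-1)): offset=2, physical=[G,a,E,D,C,A,F,e], logical=[E,D,C,A,F,e,G,a]
After op 12 (rotate(-1)): offset=1, physical=[G,a,E,D,C,A,F,e], logical=[a,E,D,C,A,F,e,G]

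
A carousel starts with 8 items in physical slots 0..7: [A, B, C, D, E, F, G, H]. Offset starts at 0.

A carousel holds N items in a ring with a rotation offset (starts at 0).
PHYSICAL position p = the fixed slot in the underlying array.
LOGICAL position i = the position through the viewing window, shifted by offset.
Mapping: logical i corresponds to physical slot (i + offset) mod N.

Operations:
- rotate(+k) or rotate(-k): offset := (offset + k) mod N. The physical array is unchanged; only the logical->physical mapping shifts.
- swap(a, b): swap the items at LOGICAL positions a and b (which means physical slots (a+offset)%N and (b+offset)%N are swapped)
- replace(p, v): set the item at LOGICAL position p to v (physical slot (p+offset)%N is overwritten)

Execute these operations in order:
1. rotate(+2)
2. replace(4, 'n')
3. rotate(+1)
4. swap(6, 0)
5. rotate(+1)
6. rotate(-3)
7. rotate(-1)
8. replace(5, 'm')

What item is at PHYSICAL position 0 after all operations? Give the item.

After op 1 (rotate(+2)): offset=2, physical=[A,B,C,D,E,F,G,H], logical=[C,D,E,F,G,H,A,B]
After op 2 (replace(4, 'n')): offset=2, physical=[A,B,C,D,E,F,n,H], logical=[C,D,E,F,n,H,A,B]
After op 3 (rotate(+1)): offset=3, physical=[A,B,C,D,E,F,n,H], logical=[D,E,F,n,H,A,B,C]
After op 4 (swap(6, 0)): offset=3, physical=[A,D,C,B,E,F,n,H], logical=[B,E,F,n,H,A,D,C]
After op 5 (rotate(+1)): offset=4, physical=[A,D,C,B,E,F,n,H], logical=[E,F,n,H,A,D,C,B]
After op 6 (rotate(-3)): offset=1, physical=[A,D,C,B,E,F,n,H], logical=[D,C,B,E,F,n,H,A]
After op 7 (rotate(-1)): offset=0, physical=[A,D,C,B,E,F,n,H], logical=[A,D,C,B,E,F,n,H]
After op 8 (replace(5, 'm')): offset=0, physical=[A,D,C,B,E,m,n,H], logical=[A,D,C,B,E,m,n,H]

Answer: A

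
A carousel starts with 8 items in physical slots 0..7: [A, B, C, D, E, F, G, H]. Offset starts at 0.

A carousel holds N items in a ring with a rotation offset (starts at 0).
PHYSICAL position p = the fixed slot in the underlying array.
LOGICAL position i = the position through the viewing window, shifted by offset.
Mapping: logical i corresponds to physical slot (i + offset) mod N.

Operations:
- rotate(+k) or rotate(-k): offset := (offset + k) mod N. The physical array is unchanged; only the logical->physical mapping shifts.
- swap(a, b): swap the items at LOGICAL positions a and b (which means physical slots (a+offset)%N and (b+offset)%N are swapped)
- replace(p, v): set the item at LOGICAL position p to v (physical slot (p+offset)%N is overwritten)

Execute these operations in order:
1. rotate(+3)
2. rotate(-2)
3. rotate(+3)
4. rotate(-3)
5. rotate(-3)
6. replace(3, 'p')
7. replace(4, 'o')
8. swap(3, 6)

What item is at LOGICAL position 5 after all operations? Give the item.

Answer: D

Derivation:
After op 1 (rotate(+3)): offset=3, physical=[A,B,C,D,E,F,G,H], logical=[D,E,F,G,H,A,B,C]
After op 2 (rotate(-2)): offset=1, physical=[A,B,C,D,E,F,G,H], logical=[B,C,D,E,F,G,H,A]
After op 3 (rotate(+3)): offset=4, physical=[A,B,C,D,E,F,G,H], logical=[E,F,G,H,A,B,C,D]
After op 4 (rotate(-3)): offset=1, physical=[A,B,C,D,E,F,G,H], logical=[B,C,D,E,F,G,H,A]
After op 5 (rotate(-3)): offset=6, physical=[A,B,C,D,E,F,G,H], logical=[G,H,A,B,C,D,E,F]
After op 6 (replace(3, 'p')): offset=6, physical=[A,p,C,D,E,F,G,H], logical=[G,H,A,p,C,D,E,F]
After op 7 (replace(4, 'o')): offset=6, physical=[A,p,o,D,E,F,G,H], logical=[G,H,A,p,o,D,E,F]
After op 8 (swap(3, 6)): offset=6, physical=[A,E,o,D,p,F,G,H], logical=[G,H,A,E,o,D,p,F]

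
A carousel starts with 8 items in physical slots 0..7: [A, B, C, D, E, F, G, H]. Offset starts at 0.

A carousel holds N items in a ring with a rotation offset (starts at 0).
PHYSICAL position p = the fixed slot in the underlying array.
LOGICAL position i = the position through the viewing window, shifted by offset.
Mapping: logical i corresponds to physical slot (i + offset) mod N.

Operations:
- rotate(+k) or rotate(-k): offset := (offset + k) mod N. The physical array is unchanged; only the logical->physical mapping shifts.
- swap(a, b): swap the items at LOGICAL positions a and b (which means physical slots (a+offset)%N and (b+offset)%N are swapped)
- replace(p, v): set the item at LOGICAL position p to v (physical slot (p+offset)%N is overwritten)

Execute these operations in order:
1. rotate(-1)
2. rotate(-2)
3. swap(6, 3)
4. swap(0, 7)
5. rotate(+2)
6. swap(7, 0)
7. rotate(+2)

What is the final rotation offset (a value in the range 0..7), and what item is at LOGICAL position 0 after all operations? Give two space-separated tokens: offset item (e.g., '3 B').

After op 1 (rotate(-1)): offset=7, physical=[A,B,C,D,E,F,G,H], logical=[H,A,B,C,D,E,F,G]
After op 2 (rotate(-2)): offset=5, physical=[A,B,C,D,E,F,G,H], logical=[F,G,H,A,B,C,D,E]
After op 3 (swap(6, 3)): offset=5, physical=[D,B,C,A,E,F,G,H], logical=[F,G,H,D,B,C,A,E]
After op 4 (swap(0, 7)): offset=5, physical=[D,B,C,A,F,E,G,H], logical=[E,G,H,D,B,C,A,F]
After op 5 (rotate(+2)): offset=7, physical=[D,B,C,A,F,E,G,H], logical=[H,D,B,C,A,F,E,G]
After op 6 (swap(7, 0)): offset=7, physical=[D,B,C,A,F,E,H,G], logical=[G,D,B,C,A,F,E,H]
After op 7 (rotate(+2)): offset=1, physical=[D,B,C,A,F,E,H,G], logical=[B,C,A,F,E,H,G,D]

Answer: 1 B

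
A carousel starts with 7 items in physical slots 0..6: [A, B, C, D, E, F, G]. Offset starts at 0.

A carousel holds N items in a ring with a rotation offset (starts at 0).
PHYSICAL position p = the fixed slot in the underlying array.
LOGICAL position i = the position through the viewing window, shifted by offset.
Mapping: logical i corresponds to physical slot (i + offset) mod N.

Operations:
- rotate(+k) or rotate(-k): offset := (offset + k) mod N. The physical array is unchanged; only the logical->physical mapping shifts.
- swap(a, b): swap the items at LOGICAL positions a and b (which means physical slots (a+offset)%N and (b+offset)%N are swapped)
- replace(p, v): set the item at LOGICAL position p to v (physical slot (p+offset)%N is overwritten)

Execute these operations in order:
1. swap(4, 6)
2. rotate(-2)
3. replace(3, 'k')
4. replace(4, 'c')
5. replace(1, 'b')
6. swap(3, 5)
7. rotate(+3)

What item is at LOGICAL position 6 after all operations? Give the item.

After op 1 (swap(4, 6)): offset=0, physical=[A,B,C,D,G,F,E], logical=[A,B,C,D,G,F,E]
After op 2 (rotate(-2)): offset=5, physical=[A,B,C,D,G,F,E], logical=[F,E,A,B,C,D,G]
After op 3 (replace(3, 'k')): offset=5, physical=[A,k,C,D,G,F,E], logical=[F,E,A,k,C,D,G]
After op 4 (replace(4, 'c')): offset=5, physical=[A,k,c,D,G,F,E], logical=[F,E,A,k,c,D,G]
After op 5 (replace(1, 'b')): offset=5, physical=[A,k,c,D,G,F,b], logical=[F,b,A,k,c,D,G]
After op 6 (swap(3, 5)): offset=5, physical=[A,D,c,k,G,F,b], logical=[F,b,A,D,c,k,G]
After op 7 (rotate(+3)): offset=1, physical=[A,D,c,k,G,F,b], logical=[D,c,k,G,F,b,A]

Answer: A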